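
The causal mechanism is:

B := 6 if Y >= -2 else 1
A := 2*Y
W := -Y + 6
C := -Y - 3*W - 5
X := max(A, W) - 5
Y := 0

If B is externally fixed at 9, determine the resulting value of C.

Under do(B=9), the mechanism B := 6 if Y >= -2 else 1 is discarded; B is fixed at 9.
Since C is not a descendant of the intervened variable, it is unaffected.
W = -Y + 6  [with Y=0]  = 6
C = -Y - 3*W - 5  [with Y=0, W=6]  = -23

-23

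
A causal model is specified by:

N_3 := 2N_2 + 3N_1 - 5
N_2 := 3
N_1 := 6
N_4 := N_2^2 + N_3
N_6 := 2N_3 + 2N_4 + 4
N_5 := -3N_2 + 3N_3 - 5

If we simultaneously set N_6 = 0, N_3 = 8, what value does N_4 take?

Under do(N_6 = 0, N_3 = 8), each intervened variable's structural equation is replaced by its fixed value.
N_4 = N_2^2 + N_3  [with N_2=3, N_3=8]  = 17

17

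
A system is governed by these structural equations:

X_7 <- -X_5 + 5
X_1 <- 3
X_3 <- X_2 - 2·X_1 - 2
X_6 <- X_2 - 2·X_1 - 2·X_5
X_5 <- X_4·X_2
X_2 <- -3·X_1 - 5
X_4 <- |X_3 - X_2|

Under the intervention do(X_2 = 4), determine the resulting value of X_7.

Under do(X_2=4), the mechanism X_2 <- -3·X_1 - 5 is discarded; X_2 is fixed at 4.
X_3 = X_2 - 2·X_1 - 2  [with X_2=4, X_1=3]  = -4
X_4 = |X_3 - X_2|  [with X_3=-4, X_2=4]  = 8
X_5 = X_4·X_2  [with X_4=8, X_2=4]  = 32
X_7 = -X_5 + 5  [with X_5=32]  = -27

-27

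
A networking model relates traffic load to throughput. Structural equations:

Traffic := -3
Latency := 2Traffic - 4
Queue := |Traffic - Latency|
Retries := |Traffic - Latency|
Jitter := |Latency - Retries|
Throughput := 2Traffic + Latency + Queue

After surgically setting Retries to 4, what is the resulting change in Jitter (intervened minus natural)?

-3

Intervening sets Retries = 4 and removes its equation (Retries := |Traffic - Latency|).
Latency = 2Traffic - 4  [with Traffic=-3]  = -10
Jitter = |Latency - Retries|  [with Latency=-10, Retries=4]  = 14
Without intervention: Latency = 2Traffic - 4  [with Traffic=-3]  = -10; Retries = |Traffic - Latency|  [with Traffic=-3, Latency=-10]  = 7; Jitter = |Latency - Retries|  [with Latency=-10, Retries=7]  = 17.
Change = 14 − 17 = -3.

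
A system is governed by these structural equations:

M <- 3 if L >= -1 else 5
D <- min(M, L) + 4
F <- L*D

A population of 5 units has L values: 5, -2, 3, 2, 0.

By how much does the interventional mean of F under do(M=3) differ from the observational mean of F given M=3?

-4.2

The intervention sets M=3 in all 5 units regardless of L. Recomputing F per unit gives 35, -4, 21, 12, 0; average 12.8.
Conditioning on M=3 selects the 4 unit(s) with L ∈ {5, 3, 2, 0}. Their F values: 35, 21, 12, 0. Mean = 17.
Difference = 12.8 − 17 = -4.2.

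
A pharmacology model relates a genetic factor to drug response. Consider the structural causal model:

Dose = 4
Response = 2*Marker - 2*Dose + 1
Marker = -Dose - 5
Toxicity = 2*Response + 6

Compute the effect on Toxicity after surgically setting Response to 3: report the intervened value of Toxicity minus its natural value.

The intervention breaks the incoming arrows to Response: Response = 2*Marker - 2*Dose + 1 no longer applies, and Response = 3.
Toxicity = 2*Response + 6  [with Response=3]  = 12
Without intervention: Marker = -Dose - 5  [with Dose=4]  = -9; Response = 2*Marker - 2*Dose + 1  [with Marker=-9, Dose=4]  = -25; Toxicity = 2*Response + 6  [with Response=-25]  = -44.
Change = 12 − (-44) = 56.

56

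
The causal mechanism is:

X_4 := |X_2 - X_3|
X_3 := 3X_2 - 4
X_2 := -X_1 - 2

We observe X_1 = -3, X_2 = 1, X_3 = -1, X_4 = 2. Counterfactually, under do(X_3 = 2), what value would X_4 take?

The intervention breaks the incoming arrows to X_3: X_3 := 3X_2 - 4 no longer applies, and X_3 = 2.
X_2 = -X_1 - 2  [with X_1=-3]  = 1
X_4 = |X_2 - X_3|  [with X_2=1, X_3=2]  = 1

1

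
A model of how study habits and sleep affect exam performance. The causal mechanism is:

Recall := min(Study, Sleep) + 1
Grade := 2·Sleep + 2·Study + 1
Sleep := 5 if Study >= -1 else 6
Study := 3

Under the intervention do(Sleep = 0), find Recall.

1

The intervention breaks the incoming arrows to Sleep: Sleep := 5 if Study >= -1 else 6 no longer applies, and Sleep = 0.
Recall = min(Study, Sleep) + 1  [with Study=3, Sleep=0]  = 1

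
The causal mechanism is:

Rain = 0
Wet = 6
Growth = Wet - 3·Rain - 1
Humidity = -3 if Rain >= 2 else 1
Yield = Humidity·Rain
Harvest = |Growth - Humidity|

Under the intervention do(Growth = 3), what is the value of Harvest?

The intervention breaks the incoming arrows to Growth: Growth = Wet - 3·Rain - 1 no longer applies, and Growth = 3.
Humidity = -3 if Rain >= 2 else 1  [with Rain=0]  = 1
Harvest = |Growth - Humidity|  [with Growth=3, Humidity=1]  = 2

2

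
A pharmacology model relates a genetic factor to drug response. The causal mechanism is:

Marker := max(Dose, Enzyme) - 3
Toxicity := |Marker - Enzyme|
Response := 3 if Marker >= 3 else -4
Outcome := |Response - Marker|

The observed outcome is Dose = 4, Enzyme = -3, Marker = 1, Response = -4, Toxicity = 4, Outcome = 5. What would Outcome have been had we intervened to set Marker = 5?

The intervention breaks the incoming arrows to Marker: Marker := max(Dose, Enzyme) - 3 no longer applies, and Marker = 5.
Response = 3 if Marker >= 3 else -4  [with Marker=5]  = 3
Outcome = |Response - Marker|  [with Response=3, Marker=5]  = 2

2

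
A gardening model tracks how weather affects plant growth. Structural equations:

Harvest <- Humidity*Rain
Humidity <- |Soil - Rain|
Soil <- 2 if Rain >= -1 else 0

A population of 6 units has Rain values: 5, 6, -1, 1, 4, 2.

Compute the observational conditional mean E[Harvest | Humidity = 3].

6

Conditioning on Humidity=3 selects the 2 unit(s) with Rain ∈ {5, -1}. Their Harvest values: 15, -3. Mean = 6.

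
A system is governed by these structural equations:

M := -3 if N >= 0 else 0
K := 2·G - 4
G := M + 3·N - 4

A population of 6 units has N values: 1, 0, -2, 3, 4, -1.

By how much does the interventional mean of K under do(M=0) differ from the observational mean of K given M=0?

The intervention sets M=0 in all 6 units regardless of N. Recomputing K per unit gives -6, -12, -24, 6, 12, -18; average -7.
Observing M=0 restricts to units where M's equation naturally yields 0: N ∈ {-2, -1}. In that subpopulation K = -24, -18, mean -21.
Difference = -7 − (-21) = 14.

14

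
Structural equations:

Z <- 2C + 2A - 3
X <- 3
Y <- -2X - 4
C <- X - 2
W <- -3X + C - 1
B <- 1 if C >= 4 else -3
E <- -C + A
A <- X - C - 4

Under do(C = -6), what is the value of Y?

-10

do(C=-6) replaces the equation C <- X - 2 with the constant C = -6.
Since Y is not a descendant of the intervened variable, it is unaffected.
Y = -2X - 4  [with X=3]  = -10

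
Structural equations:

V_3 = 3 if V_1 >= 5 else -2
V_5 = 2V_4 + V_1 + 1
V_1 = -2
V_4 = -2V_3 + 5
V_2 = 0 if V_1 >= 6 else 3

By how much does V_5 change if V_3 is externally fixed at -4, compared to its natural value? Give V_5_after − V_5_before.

do(V_3=-4) replaces the equation V_3 = 3 if V_1 >= 5 else -2 with the constant V_3 = -4.
V_4 = -2V_3 + 5  [with V_3=-4]  = 13
V_5 = 2V_4 + V_1 + 1  [with V_4=13, V_1=-2]  = 25
Without intervention: V_3 = 3 if V_1 >= 5 else -2  [with V_1=-2]  = -2; V_4 = -2V_3 + 5  [with V_3=-2]  = 9; V_5 = 2V_4 + V_1 + 1  [with V_4=9, V_1=-2]  = 17.
Change = 25 − 17 = 8.

8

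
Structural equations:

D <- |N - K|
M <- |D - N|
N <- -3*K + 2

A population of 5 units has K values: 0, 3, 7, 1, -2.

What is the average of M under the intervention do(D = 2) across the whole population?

Every unit gets D=2 under the intervention. M values become 0, 9, 21, 3, 6; E[M|do(D=2)] = 7.8.

7.8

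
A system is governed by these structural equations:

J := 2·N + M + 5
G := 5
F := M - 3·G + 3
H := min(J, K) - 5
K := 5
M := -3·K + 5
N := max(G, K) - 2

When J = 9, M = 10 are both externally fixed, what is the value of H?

The joint intervention fixes J = 9, M = 10, removing each variable's own equation.
H = min(J, K) - 5  [with J=9, K=5]  = 0

0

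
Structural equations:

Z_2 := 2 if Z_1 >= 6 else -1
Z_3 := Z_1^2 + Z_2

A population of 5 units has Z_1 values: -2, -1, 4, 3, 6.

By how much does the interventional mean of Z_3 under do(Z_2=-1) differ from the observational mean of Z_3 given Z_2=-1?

5.7

Every unit gets Z_2=-1 under the intervention. Z_3 values become 3, 0, 15, 8, 35; E[Z_3|do(Z_2=-1)] = 12.2.
Conditioning on Z_2=-1 selects the 4 unit(s) with Z_1 ∈ {-2, -1, 4, 3}. Their Z_3 values: 3, 0, 15, 8. Mean = 6.5.
Difference = 12.2 − 6.5 = 5.7.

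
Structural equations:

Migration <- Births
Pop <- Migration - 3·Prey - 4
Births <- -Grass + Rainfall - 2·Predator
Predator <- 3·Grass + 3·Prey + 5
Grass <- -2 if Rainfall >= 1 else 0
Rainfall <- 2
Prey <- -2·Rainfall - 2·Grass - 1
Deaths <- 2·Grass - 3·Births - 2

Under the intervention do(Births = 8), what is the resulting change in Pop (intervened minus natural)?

do(Births=8) replaces the equation Births <- -Grass + Rainfall - 2·Predator with the constant Births = 8.
Grass = -2 if Rainfall >= 1 else 0  [with Rainfall=2]  = -2
Prey = -2·Rainfall - 2·Grass - 1  [with Rainfall=2, Grass=-2]  = -1
Migration = Births  [with Births=8]  = 8
Pop = Migration - 3·Prey - 4  [with Migration=8, Prey=-1]  = 7
Without intervention: Grass = -2 if Rainfall >= 1 else 0  [with Rainfall=2]  = -2; Prey = -2·Rainfall - 2·Grass - 1  [with Rainfall=2, Grass=-2]  = -1; Predator = 3·Grass + 3·Prey + 5  [with Grass=-2, Prey=-1]  = -4; Births = -Grass + Rainfall - 2·Predator  [with Grass=-2, Rainfall=2, Predator=-4]  = 12; Migration = Births  [with Births=12]  = 12; Pop = Migration - 3·Prey - 4  [with Migration=12, Prey=-1]  = 11.
Change = 7 − 11 = -4.

-4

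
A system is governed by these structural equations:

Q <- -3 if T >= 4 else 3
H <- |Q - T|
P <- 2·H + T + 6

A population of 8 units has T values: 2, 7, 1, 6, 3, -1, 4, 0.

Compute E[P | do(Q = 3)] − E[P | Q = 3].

The intervention sets Q=3 in all 8 units regardless of T. Recomputing P per unit gives 10, 21, 11, 18, 9, 13, 12, 12; average 13.25.
Observing Q=3 restricts to units where Q's equation naturally yields 3: T ∈ {2, 1, 3, -1, 0}. In that subpopulation P = 10, 11, 9, 13, 12, mean 11.
Difference = 13.25 − 11 = 2.25.

2.25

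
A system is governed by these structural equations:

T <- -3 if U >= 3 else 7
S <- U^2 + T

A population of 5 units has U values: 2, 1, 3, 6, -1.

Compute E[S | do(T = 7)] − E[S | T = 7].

Under do(T=7), T's equation is replaced by T=7 for every unit. Per-unit S: 11, 8, 16, 43, 8. Mean = 17.2.
Conditioning on T=7 selects the 3 unit(s) with U ∈ {2, 1, -1}. Their S values: 11, 8, 8. Mean = 9.
Difference = 17.2 − 9 = 8.2.

8.2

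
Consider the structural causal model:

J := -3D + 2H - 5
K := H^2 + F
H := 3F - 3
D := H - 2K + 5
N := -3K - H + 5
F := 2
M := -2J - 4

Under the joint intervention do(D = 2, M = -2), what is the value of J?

Setting D = 2, M = -2 by intervention discards those variables' equations.
H = 3F - 3  [with F=2]  = 3
J = -3D + 2H - 5  [with D=2, H=3]  = -5

-5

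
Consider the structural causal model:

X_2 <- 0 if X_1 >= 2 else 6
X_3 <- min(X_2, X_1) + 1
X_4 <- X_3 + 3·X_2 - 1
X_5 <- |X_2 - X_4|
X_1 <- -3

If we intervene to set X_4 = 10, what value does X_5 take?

4

Intervening sets X_4 = 10 and removes its equation (X_4 <- X_3 + 3·X_2 - 1).
X_2 = 0 if X_1 >= 2 else 6  [with X_1=-3]  = 6
X_5 = |X_2 - X_4|  [with X_2=6, X_4=10]  = 4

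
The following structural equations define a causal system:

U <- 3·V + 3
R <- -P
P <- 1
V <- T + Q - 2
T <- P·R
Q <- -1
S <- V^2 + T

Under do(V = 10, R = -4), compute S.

96

The joint intervention fixes V = 10, R = -4, removing each variable's own equation.
T = P·R  [with P=1, R=-4]  = -4
S = V^2 + T  [with V=10, T=-4]  = 96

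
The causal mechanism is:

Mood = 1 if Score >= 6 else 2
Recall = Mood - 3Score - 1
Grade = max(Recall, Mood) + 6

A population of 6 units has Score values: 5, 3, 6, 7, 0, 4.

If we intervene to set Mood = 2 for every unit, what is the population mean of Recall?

-11.5

The intervention sets Mood=2 in all 6 units regardless of Score. Recomputing Recall per unit gives -14, -8, -17, -20, 1, -11; average -11.5.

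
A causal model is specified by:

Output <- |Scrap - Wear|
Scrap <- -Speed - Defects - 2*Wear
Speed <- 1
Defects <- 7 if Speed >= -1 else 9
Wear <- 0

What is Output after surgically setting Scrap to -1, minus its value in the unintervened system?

-7

Intervening sets Scrap = -1 and removes its equation (Scrap <- -Speed - Defects - 2*Wear).
Output = |Scrap - Wear|  [with Scrap=-1, Wear=0]  = 1
Without intervention: Defects = 7 if Speed >= -1 else 9  [with Speed=1]  = 7; Scrap = -Speed - Defects - 2*Wear  [with Speed=1, Defects=7, Wear=0]  = -8; Output = |Scrap - Wear|  [with Scrap=-8, Wear=0]  = 8.
Change = 1 − 8 = -7.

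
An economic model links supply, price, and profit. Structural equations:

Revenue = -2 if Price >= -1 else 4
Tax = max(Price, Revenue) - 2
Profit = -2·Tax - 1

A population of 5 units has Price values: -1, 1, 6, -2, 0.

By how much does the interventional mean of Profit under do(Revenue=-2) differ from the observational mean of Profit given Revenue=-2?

1.4

Under do(Revenue=-2), Revenue's equation is replaced by Revenue=-2 for every unit. Per-unit Profit: 5, 1, -9, 7, 3. Mean = 1.4.
Observing Revenue=-2 restricts to units where Revenue's equation naturally yields -2: Price ∈ {-1, 1, 6, 0}. In that subpopulation Profit = 5, 1, -9, 3, mean 0.
Difference = 1.4 − 0 = 1.4.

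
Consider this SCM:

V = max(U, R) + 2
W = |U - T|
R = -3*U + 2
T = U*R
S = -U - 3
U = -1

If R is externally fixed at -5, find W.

6

Under do(R=-5), the mechanism R = -3*U + 2 is discarded; R is fixed at -5.
T = U*R  [with U=-1, R=-5]  = 5
W = |U - T|  [with U=-1, T=5]  = 6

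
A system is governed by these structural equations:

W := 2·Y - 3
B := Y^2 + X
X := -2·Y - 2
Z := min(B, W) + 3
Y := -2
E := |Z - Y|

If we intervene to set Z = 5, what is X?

2

Under do(Z=5), the mechanism Z := min(B, W) + 3 is discarded; Z is fixed at 5.
No directed path runs from Z to X, so X keeps its natural value.
X = -2·Y - 2  [with Y=-2]  = 2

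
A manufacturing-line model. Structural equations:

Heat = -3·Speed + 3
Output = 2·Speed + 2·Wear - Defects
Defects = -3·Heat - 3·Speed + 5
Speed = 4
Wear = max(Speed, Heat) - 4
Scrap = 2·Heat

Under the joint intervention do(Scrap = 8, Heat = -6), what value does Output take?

The joint intervention fixes Scrap = 8, Heat = -6, removing each variable's own equation.
Wear = max(Speed, Heat) - 4  [with Speed=4, Heat=-6]  = 0
Defects = -3·Heat - 3·Speed + 5  [with Heat=-6, Speed=4]  = 11
Output = 2·Speed + 2·Wear - Defects  [with Speed=4, Wear=0, Defects=11]  = -3

-3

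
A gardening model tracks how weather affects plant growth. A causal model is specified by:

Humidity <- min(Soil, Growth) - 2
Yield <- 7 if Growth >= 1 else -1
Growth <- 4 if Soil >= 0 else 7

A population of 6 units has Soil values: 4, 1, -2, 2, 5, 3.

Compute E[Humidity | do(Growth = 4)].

The intervention sets Growth=4 in all 6 units regardless of Soil. Recomputing Humidity per unit gives 2, -1, -4, 0, 2, 1; average 0.

0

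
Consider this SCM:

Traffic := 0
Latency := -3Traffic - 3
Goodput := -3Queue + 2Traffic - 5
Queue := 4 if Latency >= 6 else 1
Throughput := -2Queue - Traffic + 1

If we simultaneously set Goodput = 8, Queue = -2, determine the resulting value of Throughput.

5

Under do(Goodput = 8, Queue = -2), each intervened variable's structural equation is replaced by its fixed value.
Throughput = -2Queue - Traffic + 1  [with Queue=-2, Traffic=0]  = 5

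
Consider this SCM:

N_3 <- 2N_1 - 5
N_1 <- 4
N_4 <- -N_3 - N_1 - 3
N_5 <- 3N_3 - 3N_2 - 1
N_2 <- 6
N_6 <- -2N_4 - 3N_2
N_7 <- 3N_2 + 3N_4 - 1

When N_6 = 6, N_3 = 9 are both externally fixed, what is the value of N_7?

Under do(N_6 = 6, N_3 = 9), each intervened variable's structural equation is replaced by its fixed value.
N_4 = -N_3 - N_1 - 3  [with N_3=9, N_1=4]  = -16
N_7 = 3N_2 + 3N_4 - 1  [with N_2=6, N_4=-16]  = -31

-31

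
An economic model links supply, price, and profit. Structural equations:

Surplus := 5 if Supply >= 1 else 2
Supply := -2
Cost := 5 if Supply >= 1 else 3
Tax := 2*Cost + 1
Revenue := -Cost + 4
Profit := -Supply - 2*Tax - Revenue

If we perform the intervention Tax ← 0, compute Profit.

Intervening sets Tax = 0 and removes its equation (Tax := 2*Cost + 1).
Cost = 5 if Supply >= 1 else 3  [with Supply=-2]  = 3
Revenue = -Cost + 4  [with Cost=3]  = 1
Profit = -Supply - 2*Tax - Revenue  [with Supply=-2, Tax=0, Revenue=1]  = 1

1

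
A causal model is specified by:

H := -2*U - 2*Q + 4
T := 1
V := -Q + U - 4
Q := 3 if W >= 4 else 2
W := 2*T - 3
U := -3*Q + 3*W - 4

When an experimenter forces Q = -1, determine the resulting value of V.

-7

do(Q=-1) replaces the equation Q := 3 if W >= 4 else 2 with the constant Q = -1.
W = 2*T - 3  [with T=1]  = -1
U = -3*Q + 3*W - 4  [with Q=-1, W=-1]  = -4
V = -Q + U - 4  [with Q=-1, U=-4]  = -7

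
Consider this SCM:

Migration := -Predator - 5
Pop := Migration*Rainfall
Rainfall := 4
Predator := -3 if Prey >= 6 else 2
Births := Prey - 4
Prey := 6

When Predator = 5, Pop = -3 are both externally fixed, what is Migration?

-10

The joint intervention fixes Predator = 5, Pop = -3, removing each variable's own equation.
Migration = -Predator - 5  [with Predator=5]  = -10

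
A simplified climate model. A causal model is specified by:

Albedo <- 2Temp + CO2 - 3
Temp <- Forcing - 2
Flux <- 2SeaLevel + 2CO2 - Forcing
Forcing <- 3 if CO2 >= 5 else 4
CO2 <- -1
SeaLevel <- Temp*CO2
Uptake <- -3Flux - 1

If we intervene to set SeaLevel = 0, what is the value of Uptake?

Under do(SeaLevel=0), the mechanism SeaLevel <- Temp*CO2 is discarded; SeaLevel is fixed at 0.
Forcing = 3 if CO2 >= 5 else 4  [with CO2=-1]  = 4
Flux = 2SeaLevel + 2CO2 - Forcing  [with SeaLevel=0, CO2=-1, Forcing=4]  = -6
Uptake = -3Flux - 1  [with Flux=-6]  = 17

17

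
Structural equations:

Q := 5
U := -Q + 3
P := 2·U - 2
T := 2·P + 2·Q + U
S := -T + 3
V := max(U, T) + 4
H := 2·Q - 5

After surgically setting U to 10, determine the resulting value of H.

Under do(U=10), the mechanism U := -Q + 3 is discarded; U is fixed at 10.
No directed path runs from U to H, so H keeps its natural value.
H = 2·Q - 5  [with Q=5]  = 5

5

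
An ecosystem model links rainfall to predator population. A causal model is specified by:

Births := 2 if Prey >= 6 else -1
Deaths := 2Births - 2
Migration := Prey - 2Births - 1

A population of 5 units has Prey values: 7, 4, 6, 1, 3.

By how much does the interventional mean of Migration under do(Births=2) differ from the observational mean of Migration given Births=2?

-2.3

The intervention sets Births=2 in all 5 units regardless of Prey. Recomputing Migration per unit gives 2, -1, 1, -4, -2; average -0.8.
Conditioning on Births=2 selects the 2 unit(s) with Prey ∈ {7, 6}. Their Migration values: 2, 1. Mean = 1.5.
Difference = -0.8 − 1.5 = -2.3.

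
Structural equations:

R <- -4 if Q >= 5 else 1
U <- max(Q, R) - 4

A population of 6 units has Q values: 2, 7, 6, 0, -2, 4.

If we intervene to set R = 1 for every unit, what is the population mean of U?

-0.5

The intervention sets R=1 in all 6 units regardless of Q. Recomputing U per unit gives -2, 3, 2, -3, -3, 0; average -0.5.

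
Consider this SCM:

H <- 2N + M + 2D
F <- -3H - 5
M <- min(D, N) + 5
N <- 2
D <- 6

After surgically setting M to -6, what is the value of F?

do(M=-6) replaces the equation M <- min(D, N) + 5 with the constant M = -6.
H = 2N + M + 2D  [with N=2, M=-6, D=6]  = 10
F = -3H - 5  [with H=10]  = -35

-35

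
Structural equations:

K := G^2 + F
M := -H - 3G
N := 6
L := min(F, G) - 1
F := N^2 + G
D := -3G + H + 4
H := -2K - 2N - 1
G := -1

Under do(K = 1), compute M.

Under do(K=1), the mechanism K := G^2 + F is discarded; K is fixed at 1.
H = -2K - 2N - 1  [with K=1, N=6]  = -15
M = -H - 3G  [with H=-15, G=-1]  = 18

18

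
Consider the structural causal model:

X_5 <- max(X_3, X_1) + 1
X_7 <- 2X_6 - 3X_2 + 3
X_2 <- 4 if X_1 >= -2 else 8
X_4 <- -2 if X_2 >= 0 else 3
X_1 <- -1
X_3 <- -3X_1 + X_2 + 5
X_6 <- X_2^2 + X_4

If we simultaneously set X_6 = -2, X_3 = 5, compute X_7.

-13

Under do(X_6 = -2, X_3 = 5), each intervened variable's structural equation is replaced by its fixed value.
X_2 = 4 if X_1 >= -2 else 8  [with X_1=-1]  = 4
X_7 = 2X_6 - 3X_2 + 3  [with X_6=-2, X_2=4]  = -13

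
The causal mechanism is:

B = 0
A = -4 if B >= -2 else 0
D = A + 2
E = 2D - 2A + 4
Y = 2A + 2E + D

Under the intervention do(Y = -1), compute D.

-2

do(Y=-1) replaces the equation Y = 2A + 2E + D with the constant Y = -1.
D is not downstream of the intervention, so its value is determined by the original equations.
A = -4 if B >= -2 else 0  [with B=0]  = -4
D = A + 2  [with A=-4]  = -2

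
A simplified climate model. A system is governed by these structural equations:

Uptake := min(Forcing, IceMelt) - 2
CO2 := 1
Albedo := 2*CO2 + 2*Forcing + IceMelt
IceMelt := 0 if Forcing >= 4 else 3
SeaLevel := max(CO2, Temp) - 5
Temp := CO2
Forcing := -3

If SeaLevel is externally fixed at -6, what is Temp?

1

do(SeaLevel=-6) replaces the equation SeaLevel := max(CO2, Temp) - 5 with the constant SeaLevel = -6.
Temp is not downstream of the intervention, so its value is determined by the original equations.
Temp = CO2  [with CO2=1]  = 1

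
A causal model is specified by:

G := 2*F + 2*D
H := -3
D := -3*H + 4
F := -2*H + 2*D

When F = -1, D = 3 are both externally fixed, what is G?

The joint intervention fixes F = -1, D = 3, removing each variable's own equation.
G = 2*F + 2*D  [with F=-1, D=3]  = 4

4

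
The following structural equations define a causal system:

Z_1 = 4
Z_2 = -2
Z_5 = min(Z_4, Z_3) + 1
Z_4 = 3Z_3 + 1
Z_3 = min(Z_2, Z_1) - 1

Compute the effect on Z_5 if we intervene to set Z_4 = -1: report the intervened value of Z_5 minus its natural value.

Intervening sets Z_4 = -1 and removes its equation (Z_4 = 3Z_3 + 1).
Z_3 = min(Z_2, Z_1) - 1  [with Z_2=-2, Z_1=4]  = -3
Z_5 = min(Z_4, Z_3) + 1  [with Z_4=-1, Z_3=-3]  = -2
Without intervention: Z_3 = min(Z_2, Z_1) - 1  [with Z_2=-2, Z_1=4]  = -3; Z_4 = 3Z_3 + 1  [with Z_3=-3]  = -8; Z_5 = min(Z_4, Z_3) + 1  [with Z_4=-8, Z_3=-3]  = -7.
Change = -2 − (-7) = 5.

5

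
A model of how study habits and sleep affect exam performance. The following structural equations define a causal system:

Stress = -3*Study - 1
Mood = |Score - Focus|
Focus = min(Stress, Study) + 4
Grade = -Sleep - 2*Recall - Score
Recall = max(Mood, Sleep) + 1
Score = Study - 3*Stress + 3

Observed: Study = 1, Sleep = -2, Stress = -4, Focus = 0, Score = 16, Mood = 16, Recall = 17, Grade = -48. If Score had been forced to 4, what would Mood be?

The intervention breaks the incoming arrows to Score: Score = Study - 3*Stress + 3 no longer applies, and Score = 4.
Stress = -3*Study - 1  [with Study=1]  = -4
Focus = min(Stress, Study) + 4  [with Stress=-4, Study=1]  = 0
Mood = |Score - Focus|  [with Score=4, Focus=0]  = 4

4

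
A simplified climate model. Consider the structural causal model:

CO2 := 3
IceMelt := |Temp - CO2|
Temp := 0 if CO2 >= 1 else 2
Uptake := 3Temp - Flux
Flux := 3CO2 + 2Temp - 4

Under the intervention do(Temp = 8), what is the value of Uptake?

do(Temp=8) replaces the equation Temp := 0 if CO2 >= 1 else 2 with the constant Temp = 8.
Flux = 3CO2 + 2Temp - 4  [with CO2=3, Temp=8]  = 21
Uptake = 3Temp - Flux  [with Temp=8, Flux=21]  = 3

3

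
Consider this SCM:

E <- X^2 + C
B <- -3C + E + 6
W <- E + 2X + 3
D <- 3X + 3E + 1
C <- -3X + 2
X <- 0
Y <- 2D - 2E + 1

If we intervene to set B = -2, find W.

Under do(B=-2), the mechanism B <- -3C + E + 6 is discarded; B is fixed at -2.
Since W is not a descendant of the intervened variable, it is unaffected.
C = -3X + 2  [with X=0]  = 2
E = X^2 + C  [with X=0, C=2]  = 2
W = E + 2X + 3  [with E=2, X=0]  = 5

5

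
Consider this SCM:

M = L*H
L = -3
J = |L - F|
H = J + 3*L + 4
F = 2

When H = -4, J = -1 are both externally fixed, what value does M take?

12

The joint intervention fixes H = -4, J = -1, removing each variable's own equation.
M = L*H  [with L=-3, H=-4]  = 12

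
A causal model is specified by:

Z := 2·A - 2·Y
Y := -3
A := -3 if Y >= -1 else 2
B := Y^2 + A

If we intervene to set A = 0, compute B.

The intervention breaks the incoming arrows to A: A := -3 if Y >= -1 else 2 no longer applies, and A = 0.
B = Y^2 + A  [with Y=-3, A=0]  = 9

9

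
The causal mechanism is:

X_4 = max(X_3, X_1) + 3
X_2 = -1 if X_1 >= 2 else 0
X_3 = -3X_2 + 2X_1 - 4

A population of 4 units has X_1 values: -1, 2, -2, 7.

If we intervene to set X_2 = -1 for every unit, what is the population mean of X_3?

Every unit gets X_2=-1 under the intervention. X_3 values become -3, 3, -5, 13; E[X_3|do(X_2=-1)] = 2.

2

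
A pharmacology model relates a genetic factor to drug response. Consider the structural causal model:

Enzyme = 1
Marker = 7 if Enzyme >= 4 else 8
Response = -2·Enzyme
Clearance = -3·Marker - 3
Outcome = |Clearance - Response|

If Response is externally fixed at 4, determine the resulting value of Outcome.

31

do(Response=4) replaces the equation Response = -2·Enzyme with the constant Response = 4.
Marker = 7 if Enzyme >= 4 else 8  [with Enzyme=1]  = 8
Clearance = -3·Marker - 3  [with Marker=8]  = -27
Outcome = |Clearance - Response|  [with Clearance=-27, Response=4]  = 31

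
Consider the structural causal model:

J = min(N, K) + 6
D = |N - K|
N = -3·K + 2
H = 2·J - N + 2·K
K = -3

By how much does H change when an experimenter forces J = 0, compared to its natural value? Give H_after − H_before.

do(J=0) replaces the equation J = min(N, K) + 6 with the constant J = 0.
N = -3·K + 2  [with K=-3]  = 11
H = 2·J - N + 2·K  [with J=0, N=11, K=-3]  = -17
Without intervention: N = -3·K + 2  [with K=-3]  = 11; J = min(N, K) + 6  [with N=11, K=-3]  = 3; H = 2·J - N + 2·K  [with J=3, N=11, K=-3]  = -11.
Change = -17 − (-11) = -6.

-6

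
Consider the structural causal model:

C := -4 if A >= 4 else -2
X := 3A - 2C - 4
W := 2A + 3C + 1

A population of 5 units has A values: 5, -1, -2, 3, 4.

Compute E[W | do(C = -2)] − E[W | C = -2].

The intervention sets C=-2 in all 5 units regardless of A. Recomputing W per unit gives 5, -7, -9, 1, 3; average -1.4.
Observing C=-2 restricts to units where C's equation naturally yields -2: A ∈ {-1, -2, 3}. In that subpopulation W = -7, -9, 1, mean -5.
Difference = -1.4 − (-5) = 3.6.

3.6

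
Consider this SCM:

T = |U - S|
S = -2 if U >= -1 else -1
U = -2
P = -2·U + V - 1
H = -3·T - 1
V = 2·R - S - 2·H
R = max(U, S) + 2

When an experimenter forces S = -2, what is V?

4

Under do(S=-2), the mechanism S = -2 if U >= -1 else -1 is discarded; S is fixed at -2.
T = |U - S|  [with U=-2, S=-2]  = 0
R = max(U, S) + 2  [with U=-2, S=-2]  = 0
H = -3·T - 1  [with T=0]  = -1
V = 2·R - S - 2·H  [with R=0, S=-2, H=-1]  = 4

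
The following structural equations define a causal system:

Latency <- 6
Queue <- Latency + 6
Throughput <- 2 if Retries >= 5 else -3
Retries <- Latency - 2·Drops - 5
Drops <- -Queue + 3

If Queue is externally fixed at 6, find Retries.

Under do(Queue=6), the mechanism Queue <- Latency + 6 is discarded; Queue is fixed at 6.
Drops = -Queue + 3  [with Queue=6]  = -3
Retries = Latency - 2·Drops - 5  [with Latency=6, Drops=-3]  = 7

7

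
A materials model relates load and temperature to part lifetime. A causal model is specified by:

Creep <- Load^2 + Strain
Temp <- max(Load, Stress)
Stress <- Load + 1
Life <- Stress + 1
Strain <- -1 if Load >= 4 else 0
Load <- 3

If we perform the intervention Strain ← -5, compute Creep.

4

do(Strain=-5) replaces the equation Strain <- -1 if Load >= 4 else 0 with the constant Strain = -5.
Creep = Load^2 + Strain  [with Load=3, Strain=-5]  = 4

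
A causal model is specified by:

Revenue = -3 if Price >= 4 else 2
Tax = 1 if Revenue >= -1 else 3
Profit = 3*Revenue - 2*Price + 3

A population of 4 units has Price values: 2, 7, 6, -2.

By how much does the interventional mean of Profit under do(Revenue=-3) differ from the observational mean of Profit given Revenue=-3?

6.5

do(Revenue=-3) breaks Revenue's dependence on Price. With Revenue=-3 fixed, Profit across the units is -10, -20, -18, -2, mean -12.5.
Conditioning on Revenue=-3 selects the 2 unit(s) with Price ∈ {7, 6}. Their Profit values: -20, -18. Mean = -19.
Difference = -12.5 − (-19) = 6.5.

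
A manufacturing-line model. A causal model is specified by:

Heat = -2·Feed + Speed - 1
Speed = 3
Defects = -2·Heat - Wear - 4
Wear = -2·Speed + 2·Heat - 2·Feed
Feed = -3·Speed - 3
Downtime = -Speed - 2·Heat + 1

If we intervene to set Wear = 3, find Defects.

Intervening sets Wear = 3 and removes its equation (Wear = -2·Speed + 2·Heat - 2·Feed).
Feed = -3·Speed - 3  [with Speed=3]  = -12
Heat = -2·Feed + Speed - 1  [with Feed=-12, Speed=3]  = 26
Defects = -2·Heat - Wear - 4  [with Heat=26, Wear=3]  = -59

-59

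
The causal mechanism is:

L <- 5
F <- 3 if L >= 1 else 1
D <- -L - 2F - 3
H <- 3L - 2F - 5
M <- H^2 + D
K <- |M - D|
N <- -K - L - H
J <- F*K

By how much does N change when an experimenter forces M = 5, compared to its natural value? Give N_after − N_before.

Under do(M=5), the mechanism M <- H^2 + D is discarded; M is fixed at 5.
F = 3 if L >= 1 else 1  [with L=5]  = 3
D = -L - 2F - 3  [with L=5, F=3]  = -14
H = 3L - 2F - 5  [with L=5, F=3]  = 4
K = |M - D|  [with M=5, D=-14]  = 19
N = -K - L - H  [with K=19, L=5, H=4]  = -28
Without intervention: F = 3 if L >= 1 else 1  [with L=5]  = 3; D = -L - 2F - 3  [with L=5, F=3]  = -14; H = 3L - 2F - 5  [with L=5, F=3]  = 4; M = H^2 + D  [with H=4, D=-14]  = 2; K = |M - D|  [with M=2, D=-14]  = 16; N = -K - L - H  [with K=16, L=5, H=4]  = -25.
Change = -28 − (-25) = -3.

-3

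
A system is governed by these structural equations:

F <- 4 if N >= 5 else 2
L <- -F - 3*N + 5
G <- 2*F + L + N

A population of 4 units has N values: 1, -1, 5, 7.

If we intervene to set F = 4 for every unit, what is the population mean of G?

3

The intervention sets F=4 in all 4 units regardless of N. Recomputing G per unit gives 7, 11, -1, -5; average 3.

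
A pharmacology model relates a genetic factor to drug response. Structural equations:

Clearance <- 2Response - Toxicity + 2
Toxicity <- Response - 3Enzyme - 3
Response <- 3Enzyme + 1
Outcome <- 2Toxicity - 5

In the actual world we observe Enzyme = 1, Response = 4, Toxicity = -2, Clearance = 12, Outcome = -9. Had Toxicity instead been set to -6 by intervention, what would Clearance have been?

16

The intervention breaks the incoming arrows to Toxicity: Toxicity <- Response - 3Enzyme - 3 no longer applies, and Toxicity = -6.
Response = 3Enzyme + 1  [with Enzyme=1]  = 4
Clearance = 2Response - Toxicity + 2  [with Response=4, Toxicity=-6]  = 16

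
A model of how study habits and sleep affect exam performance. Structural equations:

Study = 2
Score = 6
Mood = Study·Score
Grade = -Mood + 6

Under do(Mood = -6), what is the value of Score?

Under do(Mood=-6), the mechanism Mood = Study·Score is discarded; Mood is fixed at -6.
Since Score is not a descendant of the intervened variable, it is unaffected.

6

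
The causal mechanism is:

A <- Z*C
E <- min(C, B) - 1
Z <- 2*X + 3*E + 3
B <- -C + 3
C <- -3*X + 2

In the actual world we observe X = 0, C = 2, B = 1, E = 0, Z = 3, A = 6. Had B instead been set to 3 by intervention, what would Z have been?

6

do(B=3) replaces the equation B <- -C + 3 with the constant B = 3.
C = -3*X + 2  [with X=0]  = 2
E = min(C, B) - 1  [with C=2, B=3]  = 1
Z = 2*X + 3*E + 3  [with X=0, E=1]  = 6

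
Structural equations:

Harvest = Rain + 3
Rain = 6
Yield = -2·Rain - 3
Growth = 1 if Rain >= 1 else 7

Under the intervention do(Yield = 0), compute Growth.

1

Under do(Yield=0), the mechanism Yield = -2·Rain - 3 is discarded; Yield is fixed at 0.
Since Growth is not a descendant of the intervened variable, it is unaffected.
Growth = 1 if Rain >= 1 else 7  [with Rain=6]  = 1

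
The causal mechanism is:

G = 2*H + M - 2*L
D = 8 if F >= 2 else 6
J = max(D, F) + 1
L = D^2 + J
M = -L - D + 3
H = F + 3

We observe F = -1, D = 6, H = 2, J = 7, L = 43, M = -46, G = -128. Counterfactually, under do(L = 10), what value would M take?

The intervention breaks the incoming arrows to L: L = D^2 + J no longer applies, and L = 10.
D = 8 if F >= 2 else 6  [with F=-1]  = 6
M = -L - D + 3  [with L=10, D=6]  = -13

-13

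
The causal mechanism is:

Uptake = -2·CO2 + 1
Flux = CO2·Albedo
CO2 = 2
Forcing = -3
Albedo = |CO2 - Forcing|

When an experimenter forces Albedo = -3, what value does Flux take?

-6

The intervention breaks the incoming arrows to Albedo: Albedo = |CO2 - Forcing| no longer applies, and Albedo = -3.
Flux = CO2·Albedo  [with CO2=2, Albedo=-3]  = -6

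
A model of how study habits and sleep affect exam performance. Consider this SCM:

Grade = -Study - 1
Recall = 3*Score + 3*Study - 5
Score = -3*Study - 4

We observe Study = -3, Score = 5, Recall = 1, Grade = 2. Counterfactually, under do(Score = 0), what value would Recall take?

-14

The intervention breaks the incoming arrows to Score: Score = -3*Study - 4 no longer applies, and Score = 0.
Recall = 3*Score + 3*Study - 5  [with Score=0, Study=-3]  = -14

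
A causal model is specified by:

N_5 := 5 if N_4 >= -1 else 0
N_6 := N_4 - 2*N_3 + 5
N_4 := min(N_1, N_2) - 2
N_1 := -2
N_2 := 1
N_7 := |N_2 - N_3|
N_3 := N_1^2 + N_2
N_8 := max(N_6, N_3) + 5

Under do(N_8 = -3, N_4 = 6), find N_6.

1

The joint intervention fixes N_8 = -3, N_4 = 6, removing each variable's own equation.
N_3 = N_1^2 + N_2  [with N_1=-2, N_2=1]  = 5
N_6 = N_4 - 2*N_3 + 5  [with N_4=6, N_3=5]  = 1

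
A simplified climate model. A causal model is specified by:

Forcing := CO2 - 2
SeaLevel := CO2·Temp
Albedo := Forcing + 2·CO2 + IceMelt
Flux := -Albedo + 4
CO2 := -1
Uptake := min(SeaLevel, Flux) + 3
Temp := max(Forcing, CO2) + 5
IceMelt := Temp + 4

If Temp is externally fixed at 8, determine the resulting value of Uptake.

-5

The intervention breaks the incoming arrows to Temp: Temp := max(Forcing, CO2) + 5 no longer applies, and Temp = 8.
Forcing = CO2 - 2  [with CO2=-1]  = -3
IceMelt = Temp + 4  [with Temp=8]  = 12
Albedo = Forcing + 2·CO2 + IceMelt  [with Forcing=-3, CO2=-1, IceMelt=12]  = 7
SeaLevel = CO2·Temp  [with CO2=-1, Temp=8]  = -8
Flux = -Albedo + 4  [with Albedo=7]  = -3
Uptake = min(SeaLevel, Flux) + 3  [with SeaLevel=-8, Flux=-3]  = -5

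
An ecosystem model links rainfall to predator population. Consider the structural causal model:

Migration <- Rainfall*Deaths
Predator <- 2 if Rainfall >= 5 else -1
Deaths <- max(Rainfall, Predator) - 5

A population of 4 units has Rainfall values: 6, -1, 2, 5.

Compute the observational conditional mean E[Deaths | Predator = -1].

-4.5

Observing Predator=-1 restricts to units where Predator's equation naturally yields -1: Rainfall ∈ {-1, 2}. In that subpopulation Deaths = -6, -3, mean -4.5.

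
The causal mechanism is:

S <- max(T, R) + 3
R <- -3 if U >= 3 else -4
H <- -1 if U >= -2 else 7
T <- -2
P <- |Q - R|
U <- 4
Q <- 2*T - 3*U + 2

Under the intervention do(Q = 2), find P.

5

do(Q=2) replaces the equation Q <- 2*T - 3*U + 2 with the constant Q = 2.
R = -3 if U >= 3 else -4  [with U=4]  = -3
P = |Q - R|  [with Q=2, R=-3]  = 5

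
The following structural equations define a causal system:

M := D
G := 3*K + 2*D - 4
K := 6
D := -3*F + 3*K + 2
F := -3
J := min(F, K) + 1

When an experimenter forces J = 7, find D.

29

do(J=7) replaces the equation J := min(F, K) + 1 with the constant J = 7.
D is not downstream of the intervention, so its value is determined by the original equations.
D = -3*F + 3*K + 2  [with F=-3, K=6]  = 29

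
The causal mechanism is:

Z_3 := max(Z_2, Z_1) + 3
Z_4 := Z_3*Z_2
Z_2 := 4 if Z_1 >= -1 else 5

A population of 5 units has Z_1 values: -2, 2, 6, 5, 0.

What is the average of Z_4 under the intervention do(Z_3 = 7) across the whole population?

29.4

Every unit gets Z_3=7 under the intervention. Z_4 values become 35, 28, 28, 28, 28; E[Z_4|do(Z_3=7)] = 29.4.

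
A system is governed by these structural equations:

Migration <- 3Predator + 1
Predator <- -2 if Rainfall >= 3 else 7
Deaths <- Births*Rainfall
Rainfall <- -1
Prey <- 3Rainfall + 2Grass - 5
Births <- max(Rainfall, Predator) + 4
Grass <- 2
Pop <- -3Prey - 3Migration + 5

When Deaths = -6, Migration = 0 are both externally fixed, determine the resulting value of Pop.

17

The joint intervention fixes Deaths = -6, Migration = 0, removing each variable's own equation.
Prey = 3Rainfall + 2Grass - 5  [with Rainfall=-1, Grass=2]  = -4
Pop = -3Prey - 3Migration + 5  [with Prey=-4, Migration=0]  = 17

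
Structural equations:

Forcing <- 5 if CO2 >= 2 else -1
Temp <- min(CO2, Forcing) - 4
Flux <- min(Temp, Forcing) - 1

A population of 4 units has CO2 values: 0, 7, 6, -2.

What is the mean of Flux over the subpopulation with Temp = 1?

Observing Temp=1 restricts to units where Temp's equation naturally yields 1: CO2 ∈ {7, 6}. In that subpopulation Flux = 0, 0, mean 0.

0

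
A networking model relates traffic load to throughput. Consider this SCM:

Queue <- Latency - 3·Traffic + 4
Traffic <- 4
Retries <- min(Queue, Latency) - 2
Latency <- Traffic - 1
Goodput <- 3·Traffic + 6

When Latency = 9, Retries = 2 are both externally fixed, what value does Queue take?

1

The joint intervention fixes Latency = 9, Retries = 2, removing each variable's own equation.
Queue = Latency - 3·Traffic + 4  [with Latency=9, Traffic=4]  = 1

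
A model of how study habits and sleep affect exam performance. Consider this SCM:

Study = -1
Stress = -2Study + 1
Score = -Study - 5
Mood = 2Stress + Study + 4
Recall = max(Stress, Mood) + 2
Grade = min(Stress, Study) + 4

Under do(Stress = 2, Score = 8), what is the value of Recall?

9

Under do(Stress = 2, Score = 8), each intervened variable's structural equation is replaced by its fixed value.
Mood = 2Stress + Study + 4  [with Stress=2, Study=-1]  = 7
Recall = max(Stress, Mood) + 2  [with Stress=2, Mood=7]  = 9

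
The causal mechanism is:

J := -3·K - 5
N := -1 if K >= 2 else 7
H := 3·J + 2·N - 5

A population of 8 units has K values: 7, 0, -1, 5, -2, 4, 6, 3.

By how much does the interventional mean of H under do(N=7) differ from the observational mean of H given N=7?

-33.75

The intervention sets N=7 in all 8 units regardless of K. Recomputing H per unit gives -69, -6, 3, -51, 12, -42, -60, -33; average -30.75.
Observing N=7 restricts to units where N's equation naturally yields 7: K ∈ {0, -1, -2}. In that subpopulation H = -6, 3, 12, mean 3.
Difference = -30.75 − 3 = -33.75.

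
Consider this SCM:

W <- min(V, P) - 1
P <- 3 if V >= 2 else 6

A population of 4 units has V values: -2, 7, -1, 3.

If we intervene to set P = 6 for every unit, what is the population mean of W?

0.5

do(P=6) breaks P's dependence on V. With P=6 fixed, W across the units is -3, 5, -2, 2, mean 0.5.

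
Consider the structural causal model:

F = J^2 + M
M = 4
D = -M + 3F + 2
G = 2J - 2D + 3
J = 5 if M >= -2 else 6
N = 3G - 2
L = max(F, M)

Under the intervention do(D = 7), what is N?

Under do(D=7), the mechanism D = -M + 3F + 2 is discarded; D is fixed at 7.
J = 5 if M >= -2 else 6  [with M=4]  = 5
G = 2J - 2D + 3  [with J=5, D=7]  = -1
N = 3G - 2  [with G=-1]  = -5

-5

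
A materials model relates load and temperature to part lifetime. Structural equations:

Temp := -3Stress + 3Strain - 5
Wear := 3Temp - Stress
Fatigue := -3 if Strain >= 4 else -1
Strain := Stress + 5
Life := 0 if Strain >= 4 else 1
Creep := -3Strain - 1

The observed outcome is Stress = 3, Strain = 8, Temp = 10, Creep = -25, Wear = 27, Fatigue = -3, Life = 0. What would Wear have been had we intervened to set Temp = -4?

do(Temp=-4) replaces the equation Temp := -3Stress + 3Strain - 5 with the constant Temp = -4.
Wear = 3Temp - Stress  [with Temp=-4, Stress=3]  = -15

-15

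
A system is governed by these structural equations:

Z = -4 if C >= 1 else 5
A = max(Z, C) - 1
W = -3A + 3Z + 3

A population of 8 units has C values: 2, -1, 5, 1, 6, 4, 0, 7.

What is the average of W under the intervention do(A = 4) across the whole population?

Every unit gets A=4 under the intervention. W values become -21, 6, -21, -21, -21, -21, 6, -21; E[W|do(A=4)] = -14.25.

-14.25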